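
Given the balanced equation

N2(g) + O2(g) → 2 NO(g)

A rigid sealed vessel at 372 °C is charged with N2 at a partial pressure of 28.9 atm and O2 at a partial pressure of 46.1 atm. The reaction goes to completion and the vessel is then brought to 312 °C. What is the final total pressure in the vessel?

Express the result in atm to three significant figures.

68.0 atm

Because the vessel is rigid and T is held at 372 °C, work the stoichiometry in partial pressures (P_i = n_iRT/V).
P(O2) required for 28.9 atm of N2 = (1/1) × 28.9 = 28.90 atm; available 46.1 atm, so N2 is limiting.
P(O2) remaining = 46.1 − (1/1) × 28.9 = 17.20 atm
P(gaseous products) = (2)/1 × 28.9 = 57.80 atm
P_total at 372 °C = 17.20 + 57.80 = 75.00 atm
Scaling to 312 °C: P = 75.00 × 585.15/645.15 = 68.02 atm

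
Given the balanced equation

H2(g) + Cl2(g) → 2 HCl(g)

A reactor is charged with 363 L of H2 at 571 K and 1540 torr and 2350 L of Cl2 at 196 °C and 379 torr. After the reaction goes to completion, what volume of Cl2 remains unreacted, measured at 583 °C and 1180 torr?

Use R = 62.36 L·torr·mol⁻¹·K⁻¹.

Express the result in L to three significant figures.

667 L

n(H2) = PV/RT = (1540 × 363) / (62.36 × 571) = 15.70 mol
n(Cl2) = PV/RT = (379 × 2350) / (62.36 × 469.15) = 30.44 mol
For 15.70 mol H2, stoichiometry requires (1/1) × 15.70 = 15.70 mol Cl2; 30.44 mol is available, so H2 is limiting.
n(Cl2) consumed = (1/1) × 15.70 = 15.70 mol; remaining = 30.44 − 15.70 = 14.74 mol
V(Cl2) = nRT/P = 14.74 × 62.36 × 856.15 / 1180 = 666.9 L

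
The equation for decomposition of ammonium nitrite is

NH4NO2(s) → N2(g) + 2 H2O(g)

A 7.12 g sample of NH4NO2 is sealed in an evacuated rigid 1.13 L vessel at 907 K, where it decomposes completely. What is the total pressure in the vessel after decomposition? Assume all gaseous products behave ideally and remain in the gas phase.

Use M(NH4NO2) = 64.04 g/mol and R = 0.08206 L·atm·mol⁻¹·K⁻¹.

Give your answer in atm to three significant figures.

n(NH4NO2) = 7.12 / 64.04 = 0.1112 mol
n(gas produced) = (3/1) × 0.1112 = 0.3336 mol
P = nRT/V = 0.3336 × 0.08206 × 907 / 1.13 = 21.97 atm

22.0 atm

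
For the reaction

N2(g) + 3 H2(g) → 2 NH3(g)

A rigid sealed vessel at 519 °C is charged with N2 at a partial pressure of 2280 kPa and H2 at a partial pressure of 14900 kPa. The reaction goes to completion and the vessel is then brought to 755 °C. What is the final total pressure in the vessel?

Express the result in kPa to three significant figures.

16400 kPa

At constant V, partial pressures at 519 °C are proportional to moles, so apply stoichiometry directly to pressures.
P(H2) required for 2280 kPa of N2 = (3/1) × 2280 = 6840 kPa; available 14900 kPa, so N2 is limiting.
P(H2) remaining = 14900 − (3/1) × 2280 = 8060 kPa
P(gaseous products) = (2)/1 × 2280 = 4560 kPa
P_total at 519 °C = 8060 + 4560 = 12620 kPa
Scaling to 755 °C: P = 12620 × 1028.15/792.15 = 16380 kPa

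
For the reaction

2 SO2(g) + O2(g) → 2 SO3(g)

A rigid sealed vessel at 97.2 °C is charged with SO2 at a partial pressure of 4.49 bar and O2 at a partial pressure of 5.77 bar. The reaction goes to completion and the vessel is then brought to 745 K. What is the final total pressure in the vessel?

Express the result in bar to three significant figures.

16.1 bar

At constant V, partial pressures at 97.2 °C are proportional to moles, so apply stoichiometry directly to pressures.
P(O2) required for 4.49 bar of SO2 = (1/2) × 4.49 = 2.245 bar; available 5.77 bar, so SO2 is limiting.
P(O2) remaining = 5.77 − (1/2) × 4.49 = 3.525 bar
P(gaseous products) = (2)/2 × 4.49 = 4.490 bar
P_total at 97.2 °C = 3.525 + 4.490 = 8.015 bar
Scaling to 745 K: P = 8.015 × 745/370.35 = 16.12 bar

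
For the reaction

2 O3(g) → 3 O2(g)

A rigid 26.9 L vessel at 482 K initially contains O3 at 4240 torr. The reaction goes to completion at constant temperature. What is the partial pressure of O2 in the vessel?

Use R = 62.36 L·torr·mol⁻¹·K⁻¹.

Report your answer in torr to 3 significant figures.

6360 torr

n(O3)₀ = PV/RT = (4240 × 26.9) / (62.36 × 482) = 3.795 mol
n(O2) = (3/2) × 3.795 = 5.692 mol
P(O2) = nRT/V = 5.692 × 62.36 × 482 / 26.9 = 6360 torr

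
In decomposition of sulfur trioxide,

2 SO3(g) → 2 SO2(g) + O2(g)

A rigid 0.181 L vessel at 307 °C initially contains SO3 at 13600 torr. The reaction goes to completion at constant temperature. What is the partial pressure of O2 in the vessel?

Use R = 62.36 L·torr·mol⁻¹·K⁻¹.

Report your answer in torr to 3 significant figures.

n(SO3)₀ = PV/RT = (13600 × 0.181) / (62.36 × 580.15) = 0.06804 mol
n(O2) = (1/2) × 0.06804 = 0.03402 mol
P(O2) = nRT/V = 0.03402 × 62.36 × 580.15 / 0.181 = 6800 torr

6800 torr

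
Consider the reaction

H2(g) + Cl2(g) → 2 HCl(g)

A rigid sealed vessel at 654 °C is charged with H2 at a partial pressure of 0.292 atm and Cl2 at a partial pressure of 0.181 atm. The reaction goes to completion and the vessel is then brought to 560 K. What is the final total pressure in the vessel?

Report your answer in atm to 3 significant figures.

With V and T fixed, P_i ∝ n_i, so the mole ratios apply directly to partial pressures at 654 °C.
P(Cl2) required for 0.292 atm of H2 = (1/1) × 0.292 = 0.2920 atm; available 0.181 atm, so Cl2 is limiting.
P(H2) remaining = 0.292 − (1/1) × 0.181 = 0.1110 atm
P(gaseous products) = (2)/1 × 0.181 = 0.3620 atm
P_total at 654 °C = 0.1110 + 0.3620 = 0.4730 atm
Scaling to 560 K: P = 0.4730 × 560/927.15 = 0.2857 atm

0.286 atm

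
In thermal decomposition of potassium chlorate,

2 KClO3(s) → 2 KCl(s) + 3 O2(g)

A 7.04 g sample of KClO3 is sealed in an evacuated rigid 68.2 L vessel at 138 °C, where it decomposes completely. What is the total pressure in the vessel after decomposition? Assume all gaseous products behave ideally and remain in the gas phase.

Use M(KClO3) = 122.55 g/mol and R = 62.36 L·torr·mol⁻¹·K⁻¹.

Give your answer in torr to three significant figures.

32.4 torr

n(KClO3) = 7.04 / 122.55 = 0.05745 mol
n(gas produced) = (3/2) × 0.05745 = 0.08618 mol
P = nRT/V = 0.08618 × 62.36 × 411.15 / 68.2 = 32.40 torr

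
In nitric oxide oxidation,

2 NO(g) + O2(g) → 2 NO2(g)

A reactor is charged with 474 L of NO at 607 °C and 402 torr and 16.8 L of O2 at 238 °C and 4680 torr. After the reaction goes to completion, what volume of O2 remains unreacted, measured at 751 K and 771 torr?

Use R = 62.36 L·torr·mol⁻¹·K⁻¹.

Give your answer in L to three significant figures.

44.4 L

n(NO) = PV/RT = (402 × 474) / (62.36 × 880.15) = 3.472 mol
n(O2) = PV/RT = (4680 × 16.8) / (62.36 × 511.15) = 2.467 mol
For 3.472 mol NO, stoichiometry requires (1/2) × 3.472 = 1.736 mol O2; 2.467 mol is available, so NO is limiting.
n(O2) consumed = (1/2) × 3.472 = 1.736 mol; remaining = 2.467 − 1.736 = 0.7310 mol
V(O2) = nRT/P = 0.7310 × 62.36 × 751 / 771 = 44.40 L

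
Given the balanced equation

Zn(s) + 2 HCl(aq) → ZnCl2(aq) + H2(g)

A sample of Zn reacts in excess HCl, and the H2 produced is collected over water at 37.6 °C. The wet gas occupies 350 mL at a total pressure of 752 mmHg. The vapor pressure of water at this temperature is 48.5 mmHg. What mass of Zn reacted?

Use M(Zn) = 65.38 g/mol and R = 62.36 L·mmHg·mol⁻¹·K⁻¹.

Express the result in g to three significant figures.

P(H2) = 752 − 48.5 = 703.5 mmHg
n(H2) = PV/RT = (703.5 × 0.3500) / (62.36 × 310.75) = 0.01271 mol
n(Zn) = (1/1) × 0.01271 = 0.01271 mol
m(Zn) = 0.01271 × 65.38 = 0.8310 g

0.831 g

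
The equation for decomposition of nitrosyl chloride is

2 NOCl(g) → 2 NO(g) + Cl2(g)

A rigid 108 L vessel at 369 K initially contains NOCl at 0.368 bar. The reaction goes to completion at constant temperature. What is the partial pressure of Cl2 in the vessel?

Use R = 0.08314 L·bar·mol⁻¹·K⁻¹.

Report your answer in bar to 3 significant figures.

n(NOCl)₀ = PV/RT = (0.368 × 108) / (0.08314 × 369) = 1.295 mol
n(Cl2) = (1/2) × 1.295 = 0.6475 mol
P(Cl2) = nRT/V = 0.6475 × 0.08314 × 369 / 108 = 0.1839 bar

0.184 bar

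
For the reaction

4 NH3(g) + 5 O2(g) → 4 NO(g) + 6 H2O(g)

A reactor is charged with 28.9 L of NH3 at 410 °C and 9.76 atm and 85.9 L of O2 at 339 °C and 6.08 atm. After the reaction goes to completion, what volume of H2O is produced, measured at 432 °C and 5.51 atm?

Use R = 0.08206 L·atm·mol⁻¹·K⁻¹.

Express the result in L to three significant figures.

79.3 L

n(NH3) = PV/RT = (9.76 × 28.9) / (0.08206 × 683.15) = 5.032 mol
n(O2) = PV/RT = (6.08 × 85.9) / (0.08206 × 612.15) = 10.40 mol
For 5.032 mol NH3, stoichiometry requires (5/4) × 5.032 = 6.290 mol O2; 10.40 mol is available, so NH3 is limiting.
n(H2O) = (6/4) × 5.032 = 7.548 mol
V(H2O) = nRT/P = 7.548 × 0.08206 × 705.15 / 5.51 = 79.27 L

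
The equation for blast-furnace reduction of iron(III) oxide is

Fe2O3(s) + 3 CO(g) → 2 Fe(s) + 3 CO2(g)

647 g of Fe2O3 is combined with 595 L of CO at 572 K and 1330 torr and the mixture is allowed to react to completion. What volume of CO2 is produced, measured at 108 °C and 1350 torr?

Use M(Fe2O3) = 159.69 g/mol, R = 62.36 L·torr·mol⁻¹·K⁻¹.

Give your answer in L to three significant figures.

214 L

n(Fe2O3) = 647 / 159.69 = 4.052 mol
n(CO) = PV/RT = (1330 × 595) / (62.36 × 572) = 22.19 mol
For 4.052 mol Fe2O3, stoichiometry requires (3/1) × 4.052 = 12.16 mol CO; 22.19 mol is available, so Fe2O3 is limiting.
n(CO2) = (3/1) × 4.052 = 12.16 mol
V(CO2) = nRT/P = 12.16 × 62.36 × 381.15 / 1350 = 214.1 L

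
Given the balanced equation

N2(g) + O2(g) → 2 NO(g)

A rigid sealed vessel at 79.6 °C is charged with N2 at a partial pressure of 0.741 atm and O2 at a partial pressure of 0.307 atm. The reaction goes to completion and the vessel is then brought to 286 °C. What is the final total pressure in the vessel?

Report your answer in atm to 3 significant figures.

1.66 atm

With V and T fixed, P_i ∝ n_i, so the mole ratios apply directly to partial pressures at 79.6 °C.
P(O2) required for 0.741 atm of N2 = (1/1) × 0.741 = 0.7410 atm; available 0.307 atm, so O2 is limiting.
P(N2) remaining = 0.741 − (1/1) × 0.307 = 0.4340 atm
P(gaseous products) = (2)/1 × 0.307 = 0.6140 atm
P_total at 79.6 °C = 0.4340 + 0.6140 = 1.048 atm
Scaling to 286 °C: P = 1.048 × 559.15/352.75 = 1.661 atm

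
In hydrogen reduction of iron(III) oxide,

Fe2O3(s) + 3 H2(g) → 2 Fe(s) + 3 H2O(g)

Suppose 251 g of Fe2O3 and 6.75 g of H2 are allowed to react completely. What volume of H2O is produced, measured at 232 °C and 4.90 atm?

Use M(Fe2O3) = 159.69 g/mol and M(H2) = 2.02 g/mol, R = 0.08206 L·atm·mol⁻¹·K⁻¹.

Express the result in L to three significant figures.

n(Fe2O3) = 251 / 159.69 = 1.572 mol
n(H2) = 6.75 / 2.02 = 3.342 mol
For 1.572 mol Fe2O3, stoichiometry requires (3/1) × 1.572 = 4.716 mol H2; 3.342 mol is available, so H2 is limiting.
n(H2O) = (3/3) × 3.342 = 3.342 mol
V(H2O) = nRT/P = 3.342 × 0.08206 × 505.15 / 4.90 = 28.27 L

28.3 L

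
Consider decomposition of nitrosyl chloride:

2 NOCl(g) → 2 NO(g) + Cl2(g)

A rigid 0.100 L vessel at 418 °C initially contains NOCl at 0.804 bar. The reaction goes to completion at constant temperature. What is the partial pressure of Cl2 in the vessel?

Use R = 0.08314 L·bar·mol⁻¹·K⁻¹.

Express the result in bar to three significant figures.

n(NOCl)₀ = PV/RT = (0.804 × 0.100) / (0.08314 × 691.15) = 0.001399 mol
n(Cl2) = (1/2) × 0.001399 = 0.0006995 mol
P(Cl2) = nRT/V = 0.0006995 × 0.08314 × 691.15 / 0.100 = 0.4019 bar

0.402 bar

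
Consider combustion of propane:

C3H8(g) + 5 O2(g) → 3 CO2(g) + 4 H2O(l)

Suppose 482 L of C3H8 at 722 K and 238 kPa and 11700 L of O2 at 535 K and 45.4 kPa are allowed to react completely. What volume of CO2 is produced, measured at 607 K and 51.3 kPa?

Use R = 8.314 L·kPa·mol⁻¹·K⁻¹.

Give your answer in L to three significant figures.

n(C3H8) = PV/RT = (238 × 482) / (8.314 × 722) = 19.11 mol
n(O2) = PV/RT = (45.4 × 11700) / (8.314 × 535) = 119.4 mol
For 19.11 mol C3H8, stoichiometry requires (5/1) × 19.11 = 95.55 mol O2; 119.4 mol is available, so C3H8 is limiting.
n(CO2) = (3/1) × 19.11 = 57.33 mol
V(CO2) = nRT/P = 57.33 × 8.314 × 607 / 51.3 = 5640 L

5640 L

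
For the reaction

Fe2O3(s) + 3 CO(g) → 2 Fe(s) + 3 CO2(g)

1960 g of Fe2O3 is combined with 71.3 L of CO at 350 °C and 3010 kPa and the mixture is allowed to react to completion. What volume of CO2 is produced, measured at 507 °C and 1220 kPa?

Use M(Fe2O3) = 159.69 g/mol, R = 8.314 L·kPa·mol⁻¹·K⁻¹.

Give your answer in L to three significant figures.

196 L

n(Fe2O3) = 1960 / 159.69 = 12.27 mol
n(CO) = PV/RT = (3010 × 71.3) / (8.314 × 623.15) = 41.42 mol
For 12.27 mol Fe2O3, stoichiometry requires (3/1) × 12.27 = 36.81 mol CO; 41.42 mol is available, so Fe2O3 is limiting.
n(CO2) = (3/1) × 12.27 = 36.81 mol
V(CO2) = nRT/P = 36.81 × 8.314 × 780.15 / 1220 = 195.7 L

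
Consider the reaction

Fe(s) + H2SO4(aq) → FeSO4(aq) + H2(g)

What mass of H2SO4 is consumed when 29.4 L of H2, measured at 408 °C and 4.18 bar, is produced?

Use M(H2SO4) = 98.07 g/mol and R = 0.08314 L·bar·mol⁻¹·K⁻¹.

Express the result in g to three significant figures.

213 g

n(H2) = PV/RT = (4.18 × 29.4) / (0.08314 × 681.15) = 2.170 mol
n(H2SO4) = (1/1) × 2.170 = 2.170 mol
m(H2SO4) = 2.170 × 98.07 = 212.8 g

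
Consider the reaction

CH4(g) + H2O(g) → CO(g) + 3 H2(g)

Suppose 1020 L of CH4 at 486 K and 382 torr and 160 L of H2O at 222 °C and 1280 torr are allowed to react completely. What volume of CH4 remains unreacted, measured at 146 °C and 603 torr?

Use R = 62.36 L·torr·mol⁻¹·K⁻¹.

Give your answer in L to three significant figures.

270 L

n(CH4) = PV/RT = (382 × 1020) / (62.36 × 486) = 12.86 mol
n(H2O) = PV/RT = (1280 × 160) / (62.36 × 495.15) = 6.633 mol
For 12.86 mol CH4, stoichiometry requires (1/1) × 12.86 = 12.86 mol H2O; 6.633 mol is available, so H2O is limiting.
n(CH4) consumed = (1/1) × 6.633 = 6.633 mol; remaining = 12.86 − 6.633 = 6.227 mol
V(CH4) = nRT/P = 6.227 × 62.36 × 419.15 / 603 = 269.9 L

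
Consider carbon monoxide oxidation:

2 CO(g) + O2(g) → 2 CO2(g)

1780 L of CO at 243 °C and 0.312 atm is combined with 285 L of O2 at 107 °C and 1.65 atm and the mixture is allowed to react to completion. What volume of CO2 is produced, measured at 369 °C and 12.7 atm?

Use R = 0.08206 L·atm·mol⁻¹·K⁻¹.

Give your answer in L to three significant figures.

n(CO) = PV/RT = (0.312 × 1780) / (0.08206 × 516.15) = 13.11 mol
n(O2) = PV/RT = (1.65 × 285) / (0.08206 × 380.15) = 15.07 mol
For 13.11 mol CO, stoichiometry requires (1/2) × 13.11 = 6.555 mol O2; 15.07 mol is available, so CO is limiting.
n(CO2) = (2/2) × 13.11 = 13.11 mol
V(CO2) = nRT/P = 13.11 × 0.08206 × 642.15 / 12.7 = 54.40 L

54.4 L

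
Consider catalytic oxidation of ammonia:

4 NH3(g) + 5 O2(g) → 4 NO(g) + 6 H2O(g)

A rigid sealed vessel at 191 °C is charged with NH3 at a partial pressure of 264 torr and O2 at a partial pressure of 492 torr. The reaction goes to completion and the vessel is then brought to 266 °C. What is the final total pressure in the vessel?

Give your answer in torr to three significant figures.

955 torr

With V and T fixed, P_i ∝ n_i, so the mole ratios apply directly to partial pressures at 191 °C.
P(O2) required for 264 torr of NH3 = (5/4) × 264 = 330.0 torr; available 492 torr, so NH3 is limiting.
P(O2) remaining = 492 − (5/4) × 264 = 162.0 torr
P(gaseous products) = (4+6)/4 × 264 = 660.0 torr
P_total at 191 °C = 162.0 + 660.0 = 822.0 torr
Scaling to 266 °C: P = 822.0 × 539.15/464.15 = 954.8 torr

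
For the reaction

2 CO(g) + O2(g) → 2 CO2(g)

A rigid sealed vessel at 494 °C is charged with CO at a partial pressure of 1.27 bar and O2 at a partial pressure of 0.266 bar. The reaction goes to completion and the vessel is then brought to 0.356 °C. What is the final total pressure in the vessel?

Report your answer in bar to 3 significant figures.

0.453 bar

Because the vessel is rigid and T is held at 494 °C, work the stoichiometry in partial pressures (P_i = n_iRT/V).
P(O2) required for 1.27 bar of CO = (1/2) × 1.27 = 0.6350 bar; available 0.266 bar, so O2 is limiting.
P(CO) remaining = 1.27 − (2/1) × 0.266 = 0.7380 bar
P(gaseous products) = (2)/1 × 0.266 = 0.5320 bar
P_total at 494 °C = 0.7380 + 0.5320 = 1.270 bar
Scaling to 0.356 °C: P = 1.270 × 273.506/767.15 = 0.4528 bar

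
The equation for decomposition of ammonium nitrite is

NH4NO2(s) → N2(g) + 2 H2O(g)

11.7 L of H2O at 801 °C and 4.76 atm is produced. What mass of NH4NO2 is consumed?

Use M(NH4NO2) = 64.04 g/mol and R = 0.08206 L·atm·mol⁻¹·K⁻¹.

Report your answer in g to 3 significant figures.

20.2 g

n(H2O) = PV/RT = (4.76 × 11.7) / (0.08206 × 1074.15) = 0.6318 mol
n(NH4NO2) = (1/2) × 0.6318 = 0.3159 mol
m(NH4NO2) = 0.3159 × 64.04 = 20.23 g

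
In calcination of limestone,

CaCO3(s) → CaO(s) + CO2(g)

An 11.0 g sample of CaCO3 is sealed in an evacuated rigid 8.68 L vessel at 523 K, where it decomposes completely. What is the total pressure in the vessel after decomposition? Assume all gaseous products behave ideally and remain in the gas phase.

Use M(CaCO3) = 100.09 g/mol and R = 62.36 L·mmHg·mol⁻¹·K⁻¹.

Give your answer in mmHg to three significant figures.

413 mmHg

n(CaCO3) = 11.0 / 100.09 = 0.1099 mol
n(gas produced) = (1/1) × 0.1099 = 0.1099 mol
P = nRT/V = 0.1099 × 62.36 × 523 / 8.68 = 412.9 mmHg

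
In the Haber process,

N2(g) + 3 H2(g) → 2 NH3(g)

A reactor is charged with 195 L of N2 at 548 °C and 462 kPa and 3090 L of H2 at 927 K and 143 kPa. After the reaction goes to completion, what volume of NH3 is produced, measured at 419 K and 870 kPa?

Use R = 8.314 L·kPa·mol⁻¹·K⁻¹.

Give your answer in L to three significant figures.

n(N2) = PV/RT = (462 × 195) / (8.314 × 821.15) = 13.20 mol
n(H2) = PV/RT = (143 × 3090) / (8.314 × 927) = 57.33 mol
For 13.20 mol N2, stoichiometry requires (3/1) × 13.20 = 39.60 mol H2; 57.33 mol is available, so N2 is limiting.
n(NH3) = (2/1) × 13.20 = 26.40 mol
V(NH3) = nRT/P = 26.40 × 8.314 × 419 / 870 = 105.7 L

106 L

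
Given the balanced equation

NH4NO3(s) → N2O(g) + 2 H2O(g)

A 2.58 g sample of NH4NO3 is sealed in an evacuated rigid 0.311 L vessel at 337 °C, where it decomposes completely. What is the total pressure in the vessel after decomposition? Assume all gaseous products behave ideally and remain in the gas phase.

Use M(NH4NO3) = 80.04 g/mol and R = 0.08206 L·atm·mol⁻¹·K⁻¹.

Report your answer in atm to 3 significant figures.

15.6 atm

n(NH4NO3) = 2.58 / 80.04 = 0.03223 mol
n(gas produced) = (3/1) × 0.03223 = 0.09669 mol
P = nRT/V = 0.09669 × 0.08206 × 610.15 / 0.311 = 15.57 atm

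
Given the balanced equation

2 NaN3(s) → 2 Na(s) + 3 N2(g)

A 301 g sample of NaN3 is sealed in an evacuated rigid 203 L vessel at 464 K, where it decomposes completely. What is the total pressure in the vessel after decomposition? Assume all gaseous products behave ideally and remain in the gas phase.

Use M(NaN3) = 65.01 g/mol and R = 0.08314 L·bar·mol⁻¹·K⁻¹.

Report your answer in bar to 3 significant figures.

1.32 bar

n(NaN3) = 301 / 65.01 = 4.630 mol
n(gas produced) = (3/2) × 4.630 = 6.945 mol
P = nRT/V = 6.945 × 0.08314 × 464 / 203 = 1.320 bar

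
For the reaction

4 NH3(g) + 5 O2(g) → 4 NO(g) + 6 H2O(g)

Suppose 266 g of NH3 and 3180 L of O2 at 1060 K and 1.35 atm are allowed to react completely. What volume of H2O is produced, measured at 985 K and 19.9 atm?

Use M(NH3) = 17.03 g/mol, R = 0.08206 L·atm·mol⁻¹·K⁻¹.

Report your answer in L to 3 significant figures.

n(NH3) = 266 / 17.03 = 15.62 mol
n(O2) = PV/RT = (1.35 × 3180) / (0.08206 × 1060) = 49.35 mol
For 15.62 mol NH3, stoichiometry requires (5/4) × 15.62 = 19.52 mol O2; 49.35 mol is available, so NH3 is limiting.
n(H2O) = (6/4) × 15.62 = 23.43 mol
V(H2O) = nRT/P = 23.43 × 0.08206 × 985 / 19.9 = 95.17 L

95.2 L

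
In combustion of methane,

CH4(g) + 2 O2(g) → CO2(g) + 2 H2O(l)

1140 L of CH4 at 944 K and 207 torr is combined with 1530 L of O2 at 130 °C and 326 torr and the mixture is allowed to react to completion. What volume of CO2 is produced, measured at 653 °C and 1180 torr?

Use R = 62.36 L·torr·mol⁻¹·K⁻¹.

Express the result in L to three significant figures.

n(CH4) = PV/RT = (207 × 1140) / (62.36 × 944) = 4.009 mol
n(O2) = PV/RT = (326 × 1530) / (62.36 × 403.15) = 19.84 mol
For 4.009 mol CH4, stoichiometry requires (2/1) × 4.009 = 8.018 mol O2; 19.84 mol is available, so CH4 is limiting.
n(CO2) = (1/1) × 4.009 = 4.009 mol
V(CO2) = nRT/P = 4.009 × 62.36 × 926.15 / 1180 = 196.2 L

196 L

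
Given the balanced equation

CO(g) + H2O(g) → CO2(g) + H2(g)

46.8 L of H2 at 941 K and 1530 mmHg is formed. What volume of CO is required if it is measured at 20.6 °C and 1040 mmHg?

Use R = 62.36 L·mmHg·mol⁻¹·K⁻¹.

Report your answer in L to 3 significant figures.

n(H2) = PV/RT = (1530 × 46.8) / (62.36 × 941) = 1.220 mol
n(CO) = (1/1) × 1.220 = 1.220 mol
V = nRT/P = 1.220 × 62.36 × 293.75 / 1040 = 21.49 L

21.5 L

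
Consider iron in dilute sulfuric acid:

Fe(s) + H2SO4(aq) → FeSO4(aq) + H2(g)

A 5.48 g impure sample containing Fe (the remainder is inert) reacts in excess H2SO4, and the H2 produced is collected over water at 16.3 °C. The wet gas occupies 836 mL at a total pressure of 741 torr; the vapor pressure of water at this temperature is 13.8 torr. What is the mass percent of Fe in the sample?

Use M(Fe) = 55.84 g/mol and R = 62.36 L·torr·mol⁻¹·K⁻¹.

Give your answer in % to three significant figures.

34.3 %

P(H2) = 741 − 13.8 = 727.2 torr
n(H2) = PV/RT = (727.2 × 0.8360) / (62.36 × 289.45) = 0.03368 mol
n(Fe) = (1/1) × 0.03368 = 0.03368 mol
m(Fe) = 0.03368 × 55.84 = 1.881 g
%Fe = 1.881 / 5.48 × 100 = 34.32%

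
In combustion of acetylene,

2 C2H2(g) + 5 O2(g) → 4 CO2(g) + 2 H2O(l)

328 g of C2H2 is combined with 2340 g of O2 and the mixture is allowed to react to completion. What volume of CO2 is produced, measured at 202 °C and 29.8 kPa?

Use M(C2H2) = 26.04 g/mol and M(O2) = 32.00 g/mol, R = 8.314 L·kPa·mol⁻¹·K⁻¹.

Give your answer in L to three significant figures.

3340 L

n(C2H2) = 328 / 26.04 = 12.60 mol
n(O2) = 2340 / 32.00 = 73.12 mol
For 12.60 mol C2H2, stoichiometry requires (5/2) × 12.60 = 31.50 mol O2; 73.12 mol is available, so C2H2 is limiting.
n(CO2) = (4/2) × 12.60 = 25.20 mol
V(CO2) = nRT/P = 25.20 × 8.314 × 475.15 / 29.8 = 3341 L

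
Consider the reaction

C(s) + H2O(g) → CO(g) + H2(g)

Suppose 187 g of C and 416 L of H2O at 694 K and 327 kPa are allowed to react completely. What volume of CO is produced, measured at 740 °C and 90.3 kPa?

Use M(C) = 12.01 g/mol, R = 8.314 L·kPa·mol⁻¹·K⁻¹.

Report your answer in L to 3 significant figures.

n(C) = 187 / 12.01 = 15.57 mol
n(H2O) = PV/RT = (327 × 416) / (8.314 × 694) = 23.58 mol
For 15.57 mol C, stoichiometry requires (1/1) × 15.57 = 15.57 mol H2O; 23.58 mol is available, so C is limiting.
n(CO) = (1/1) × 15.57 = 15.57 mol
V(CO) = nRT/P = 15.57 × 8.314 × 1013.15 / 90.3 = 1452 L

1450 L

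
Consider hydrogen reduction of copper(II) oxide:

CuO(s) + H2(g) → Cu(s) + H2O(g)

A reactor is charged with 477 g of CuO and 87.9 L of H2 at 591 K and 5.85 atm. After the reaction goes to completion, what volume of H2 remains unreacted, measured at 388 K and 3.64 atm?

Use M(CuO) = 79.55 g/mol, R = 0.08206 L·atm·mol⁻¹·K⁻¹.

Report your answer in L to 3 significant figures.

40.3 L

n(CuO) = 477 / 79.55 = 5.996 mol
n(H2) = PV/RT = (5.85 × 87.9) / (0.08206 × 591) = 10.60 mol
For 5.996 mol CuO, stoichiometry requires (1/1) × 5.996 = 5.996 mol H2; 10.60 mol is available, so CuO is limiting.
n(H2) consumed = (1/1) × 5.996 = 5.996 mol; remaining = 10.60 − 5.996 = 4.604 mol
V(H2) = nRT/P = 4.604 × 0.08206 × 388 / 3.64 = 40.27 L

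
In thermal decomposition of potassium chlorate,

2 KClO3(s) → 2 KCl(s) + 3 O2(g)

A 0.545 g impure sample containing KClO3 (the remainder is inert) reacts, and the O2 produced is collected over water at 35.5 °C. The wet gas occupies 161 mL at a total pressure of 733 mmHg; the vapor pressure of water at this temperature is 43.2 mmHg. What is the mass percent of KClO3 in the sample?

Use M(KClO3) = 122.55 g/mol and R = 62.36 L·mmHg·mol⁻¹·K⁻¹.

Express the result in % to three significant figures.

P(O2) = 733 − 43.2 = 689.8 mmHg
n(O2) = PV/RT = (689.8 × 0.1610) / (62.36 × 308.65) = 0.005770 mol
n(KClO3) = (2/3) × 0.005770 = 0.003847 mol
m(KClO3) = 0.003847 × 122.55 = 0.4714 g
%KClO3 = 0.4714 / 0.545 × 100 = 86.50%

86.5 %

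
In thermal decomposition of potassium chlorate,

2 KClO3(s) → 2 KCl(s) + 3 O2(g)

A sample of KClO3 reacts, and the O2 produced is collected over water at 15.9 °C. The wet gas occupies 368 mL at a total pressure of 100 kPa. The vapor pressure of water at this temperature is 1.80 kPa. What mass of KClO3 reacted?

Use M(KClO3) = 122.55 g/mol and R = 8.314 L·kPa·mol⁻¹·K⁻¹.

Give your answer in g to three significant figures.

1.23 g

P(O2) = 100 − 1.80 = 98.20 kPa
n(O2) = PV/RT = (98.20 × 0.3680) / (8.314 × 289.05) = 0.01504 mol
n(KClO3) = (2/3) × 0.01504 = 0.01003 mol
m(KClO3) = 0.01003 × 122.55 = 1.229 g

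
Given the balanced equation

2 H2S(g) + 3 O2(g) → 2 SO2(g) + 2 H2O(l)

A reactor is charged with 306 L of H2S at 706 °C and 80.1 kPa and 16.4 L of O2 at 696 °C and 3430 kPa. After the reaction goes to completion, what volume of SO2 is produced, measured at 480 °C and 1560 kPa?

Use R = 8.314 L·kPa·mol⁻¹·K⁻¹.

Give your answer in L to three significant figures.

n(H2S) = PV/RT = (80.1 × 306) / (8.314 × 979.15) = 3.011 mol
n(O2) = PV/RT = (3430 × 16.4) / (8.314 × 969.15) = 6.981 mol
For 3.011 mol H2S, stoichiometry requires (3/2) × 3.011 = 4.517 mol O2; 6.981 mol is available, so H2S is limiting.
n(SO2) = (2/2) × 3.011 = 3.011 mol
V(SO2) = nRT/P = 3.011 × 8.314 × 753.15 / 1560 = 12.09 L

12.1 L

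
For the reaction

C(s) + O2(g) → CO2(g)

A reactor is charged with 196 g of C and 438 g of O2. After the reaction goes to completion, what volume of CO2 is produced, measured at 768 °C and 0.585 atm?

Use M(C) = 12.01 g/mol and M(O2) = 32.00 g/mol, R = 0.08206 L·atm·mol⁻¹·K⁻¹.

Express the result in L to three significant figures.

2000 L

n(C) = 196 / 12.01 = 16.32 mol
n(O2) = 438 / 32.00 = 13.69 mol
For 16.32 mol C, stoichiometry requires (1/1) × 16.32 = 16.32 mol O2; 13.69 mol is available, so O2 is limiting.
n(CO2) = (1/1) × 13.69 = 13.69 mol
V(CO2) = nRT/P = 13.69 × 0.08206 × 1041.15 / 0.585 = 1999 L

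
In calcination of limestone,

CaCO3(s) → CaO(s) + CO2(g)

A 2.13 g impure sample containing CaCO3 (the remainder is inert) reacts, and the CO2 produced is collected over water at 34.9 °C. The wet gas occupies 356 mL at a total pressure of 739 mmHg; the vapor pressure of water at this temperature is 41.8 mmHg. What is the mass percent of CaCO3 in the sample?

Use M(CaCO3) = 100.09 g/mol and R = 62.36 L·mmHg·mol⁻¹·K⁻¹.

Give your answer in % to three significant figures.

60.7 %

P(CO2) = 739 − 41.8 = 697.2 mmHg
n(CO2) = PV/RT = (697.2 × 0.3560) / (62.36 × 308.05) = 0.01292 mol
n(CaCO3) = (1/1) × 0.01292 = 0.01292 mol
m(CaCO3) = 0.01292 × 100.09 = 1.293 g
%CaCO3 = 1.293 / 2.13 × 100 = 60.70%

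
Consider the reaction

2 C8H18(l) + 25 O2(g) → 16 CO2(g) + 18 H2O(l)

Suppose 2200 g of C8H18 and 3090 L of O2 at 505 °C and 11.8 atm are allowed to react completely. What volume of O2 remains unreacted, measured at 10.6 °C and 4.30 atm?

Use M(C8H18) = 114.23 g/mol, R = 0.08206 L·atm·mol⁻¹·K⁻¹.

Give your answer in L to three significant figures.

1790 L

n(C8H18) = 2200 / 114.23 = 19.26 mol
n(O2) = PV/RT = (11.8 × 3090) / (0.08206 × 778.15) = 571.0 mol
For 19.26 mol C8H18, stoichiometry requires (25/2) × 19.26 = 240.8 mol O2; 571.0 mol is available, so C8H18 is limiting.
n(O2) consumed = (25/2) × 19.26 = 240.8 mol; remaining = 571.0 − 240.8 = 330.2 mol
V(O2) = nRT/P = 330.2 × 0.08206 × 283.75 / 4.30 = 1788 L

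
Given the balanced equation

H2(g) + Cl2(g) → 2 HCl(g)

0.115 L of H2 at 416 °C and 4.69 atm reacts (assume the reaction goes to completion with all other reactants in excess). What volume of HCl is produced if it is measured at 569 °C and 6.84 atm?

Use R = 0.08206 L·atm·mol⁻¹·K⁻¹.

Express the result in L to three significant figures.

0.193 L

n(H2) = PV/RT = (4.69 × 0.115) / (0.08206 × 689.15) = 0.009537 mol
n(HCl) = (2/1) × 0.009537 = 0.01907 mol
V = nRT/P = 0.01907 × 0.08206 × 842.15 / 6.84 = 0.1927 L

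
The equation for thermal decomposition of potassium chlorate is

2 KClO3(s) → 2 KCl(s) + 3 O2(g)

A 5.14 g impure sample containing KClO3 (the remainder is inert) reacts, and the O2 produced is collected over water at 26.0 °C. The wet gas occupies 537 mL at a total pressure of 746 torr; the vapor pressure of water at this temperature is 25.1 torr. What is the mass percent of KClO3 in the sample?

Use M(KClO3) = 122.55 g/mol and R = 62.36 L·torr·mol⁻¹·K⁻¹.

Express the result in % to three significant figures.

33.0 %

P(O2) = 746 − 25.1 = 720.9 torr
n(O2) = PV/RT = (720.9 × 0.5370) / (62.36 × 299.15) = 0.02075 mol
n(KClO3) = (2/3) × 0.02075 = 0.01383 mol
m(KClO3) = 0.01383 × 122.55 = 1.695 g
%KClO3 = 1.695 / 5.14 × 100 = 32.98%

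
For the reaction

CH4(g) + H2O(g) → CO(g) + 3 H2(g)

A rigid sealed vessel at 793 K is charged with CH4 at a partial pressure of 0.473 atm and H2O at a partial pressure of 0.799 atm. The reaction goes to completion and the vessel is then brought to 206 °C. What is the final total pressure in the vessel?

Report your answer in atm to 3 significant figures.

At constant V, partial pressures at 793 K are proportional to moles, so apply stoichiometry directly to pressures.
P(H2O) required for 0.473 atm of CH4 = (1/1) × 0.473 = 0.4730 atm; available 0.799 atm, so CH4 is limiting.
P(H2O) remaining = 0.799 − (1/1) × 0.473 = 0.3260 atm
P(gaseous products) = (1+3)/1 × 0.473 = 1.892 atm
P_total at 793 K = 0.3260 + 1.892 = 2.218 atm
Scaling to 206 °C: P = 2.218 × 479.15/793 = 1.340 atm

1.34 atm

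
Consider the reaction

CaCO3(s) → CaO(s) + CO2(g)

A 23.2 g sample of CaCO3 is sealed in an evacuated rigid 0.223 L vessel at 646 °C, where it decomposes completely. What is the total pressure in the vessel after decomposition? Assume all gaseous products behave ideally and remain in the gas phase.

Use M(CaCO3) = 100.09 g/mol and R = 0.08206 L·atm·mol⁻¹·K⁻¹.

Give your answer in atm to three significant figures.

78.4 atm

n(CaCO3) = 23.2 / 100.09 = 0.2318 mol
n(gas produced) = (1/1) × 0.2318 = 0.2318 mol
P = nRT/V = 0.2318 × 0.08206 × 919.15 / 0.223 = 78.40 atm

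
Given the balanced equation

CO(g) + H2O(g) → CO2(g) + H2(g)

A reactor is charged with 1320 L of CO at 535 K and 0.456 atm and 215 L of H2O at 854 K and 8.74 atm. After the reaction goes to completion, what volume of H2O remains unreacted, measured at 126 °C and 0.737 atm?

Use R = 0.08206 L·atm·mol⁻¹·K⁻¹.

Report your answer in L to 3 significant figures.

582 L

n(CO) = PV/RT = (0.456 × 1320) / (0.08206 × 535) = 13.71 mol
n(H2O) = PV/RT = (8.74 × 215) / (0.08206 × 854) = 26.81 mol
For 13.71 mol CO, stoichiometry requires (1/1) × 13.71 = 13.71 mol H2O; 26.81 mol is available, so CO is limiting.
n(H2O) consumed = (1/1) × 13.71 = 13.71 mol; remaining = 26.81 − 13.71 = 13.10 mol
V(H2O) = nRT/P = 13.10 × 0.08206 × 399.15 / 0.737 = 582.2 L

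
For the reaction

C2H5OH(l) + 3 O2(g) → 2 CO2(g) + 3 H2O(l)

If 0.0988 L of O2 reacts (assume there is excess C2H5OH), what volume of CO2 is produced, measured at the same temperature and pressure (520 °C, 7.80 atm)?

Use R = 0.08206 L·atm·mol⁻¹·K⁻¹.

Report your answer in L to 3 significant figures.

At constant T and P, gas volumes are in the mole ratio: V(CO2) = (2/3) × 0.0988 = 0.06587 L

0.0659 L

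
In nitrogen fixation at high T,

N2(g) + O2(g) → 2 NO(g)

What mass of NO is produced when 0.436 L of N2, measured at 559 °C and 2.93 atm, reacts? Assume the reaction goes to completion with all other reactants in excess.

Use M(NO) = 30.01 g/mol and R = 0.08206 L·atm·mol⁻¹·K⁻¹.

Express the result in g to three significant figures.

1.12 g

n(N2) = PV/RT = (2.93 × 0.436) / (0.08206 × 832.15) = 0.01871 mol
n(NO) = (2/1) × 0.01871 = 0.03742 mol
m(NO) = 0.03742 × 30.01 = 1.123 g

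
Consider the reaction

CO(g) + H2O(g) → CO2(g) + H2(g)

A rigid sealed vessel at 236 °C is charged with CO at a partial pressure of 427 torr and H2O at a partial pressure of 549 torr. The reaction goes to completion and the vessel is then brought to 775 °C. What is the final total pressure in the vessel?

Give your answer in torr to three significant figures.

With V and T fixed, P_i ∝ n_i, so the mole ratios apply directly to partial pressures at 236 °C.
P(H2O) required for 427 torr of CO = (1/1) × 427 = 427.0 torr; available 549 torr, so CO is limiting.
P(H2O) remaining = 549 − (1/1) × 427 = 122.0 torr
P(gaseous products) = (1+1)/1 × 427 = 854.0 torr
P_total at 236 °C = 122.0 + 854.0 = 976.0 torr
Scaling to 775 °C: P = 976.0 × 1048.15/509.15 = 2009 torr

2010 torr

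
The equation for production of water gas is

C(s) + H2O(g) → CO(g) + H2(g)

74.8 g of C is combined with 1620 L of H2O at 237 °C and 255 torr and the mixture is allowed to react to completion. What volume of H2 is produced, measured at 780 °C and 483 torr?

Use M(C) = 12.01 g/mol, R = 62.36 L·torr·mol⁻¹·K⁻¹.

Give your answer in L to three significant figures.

n(C) = 74.8 / 12.01 = 6.228 mol
n(H2O) = PV/RT = (255 × 1620) / (62.36 × 510.15) = 12.99 mol
For 6.228 mol C, stoichiometry requires (1/1) × 6.228 = 6.228 mol H2O; 12.99 mol is available, so C is limiting.
n(H2) = (1/1) × 6.228 = 6.228 mol
V(H2) = nRT/P = 6.228 × 62.36 × 1053.15 / 483 = 846.8 L

847 L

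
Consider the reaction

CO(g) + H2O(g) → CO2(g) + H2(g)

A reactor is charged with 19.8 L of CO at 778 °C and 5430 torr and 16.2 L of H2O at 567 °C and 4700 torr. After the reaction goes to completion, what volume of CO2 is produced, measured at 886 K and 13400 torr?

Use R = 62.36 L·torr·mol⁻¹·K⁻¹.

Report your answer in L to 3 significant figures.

5.99 L

n(CO) = PV/RT = (5430 × 19.8) / (62.36 × 1051.15) = 1.640 mol
n(H2O) = PV/RT = (4700 × 16.2) / (62.36 × 840.15) = 1.453 mol
For 1.640 mol CO, stoichiometry requires (1/1) × 1.640 = 1.640 mol H2O; 1.453 mol is available, so H2O is limiting.
n(CO2) = (1/1) × 1.453 = 1.453 mol
V(CO2) = nRT/P = 1.453 × 62.36 × 886 / 13400 = 5.991 L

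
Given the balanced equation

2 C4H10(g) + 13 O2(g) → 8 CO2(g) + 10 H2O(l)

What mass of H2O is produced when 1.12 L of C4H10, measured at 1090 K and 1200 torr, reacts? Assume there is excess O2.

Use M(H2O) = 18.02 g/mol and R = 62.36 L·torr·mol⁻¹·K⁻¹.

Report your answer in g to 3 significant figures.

1.78 g

n(C4H10) = PV/RT = (1200 × 1.12) / (62.36 × 1090) = 0.01977 mol
n(H2O) = (10/2) × 0.01977 = 0.09885 mol
m(H2O) = 0.09885 × 18.02 = 1.781 g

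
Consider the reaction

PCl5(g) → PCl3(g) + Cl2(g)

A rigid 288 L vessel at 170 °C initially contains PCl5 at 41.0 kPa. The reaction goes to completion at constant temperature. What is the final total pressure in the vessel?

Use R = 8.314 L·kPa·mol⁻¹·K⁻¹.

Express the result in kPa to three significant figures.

Since T and V are fixed, P_final/P_initial = n_final/n_initial = 2/1.
P_final = (2/1) × 41.0 = 82.00 kPa

82.0 kPa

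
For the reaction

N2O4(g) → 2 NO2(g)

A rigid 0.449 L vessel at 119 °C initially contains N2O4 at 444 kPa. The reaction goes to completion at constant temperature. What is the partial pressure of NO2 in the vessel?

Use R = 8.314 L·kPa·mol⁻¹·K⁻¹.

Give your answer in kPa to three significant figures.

888 kPa

n(N2O4)₀ = PV/RT = (444 × 0.449) / (8.314 × 392.15) = 0.06115 mol
n(NO2) = (2/1) × 0.06115 = 0.1223 mol
P(NO2) = nRT/V = 0.1223 × 8.314 × 392.15 / 0.449 = 888.1 kPa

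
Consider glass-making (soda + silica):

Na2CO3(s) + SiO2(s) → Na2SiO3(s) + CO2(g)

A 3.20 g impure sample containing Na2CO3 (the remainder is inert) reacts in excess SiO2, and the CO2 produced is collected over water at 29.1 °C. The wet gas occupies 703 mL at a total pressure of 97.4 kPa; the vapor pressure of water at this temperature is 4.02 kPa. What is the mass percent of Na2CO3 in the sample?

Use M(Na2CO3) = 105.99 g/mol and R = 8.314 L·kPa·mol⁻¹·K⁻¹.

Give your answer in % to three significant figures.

86.5 %

P(CO2) = 97.4 − 4.02 = 93.38 kPa
n(CO2) = PV/RT = (93.38 × 0.7030) / (8.314 × 302.25) = 0.02612 mol
n(Na2CO3) = (1/1) × 0.02612 = 0.02612 mol
m(Na2CO3) = 0.02612 × 105.99 = 2.768 g
%Na2CO3 = 2.768 / 3.20 × 100 = 86.50%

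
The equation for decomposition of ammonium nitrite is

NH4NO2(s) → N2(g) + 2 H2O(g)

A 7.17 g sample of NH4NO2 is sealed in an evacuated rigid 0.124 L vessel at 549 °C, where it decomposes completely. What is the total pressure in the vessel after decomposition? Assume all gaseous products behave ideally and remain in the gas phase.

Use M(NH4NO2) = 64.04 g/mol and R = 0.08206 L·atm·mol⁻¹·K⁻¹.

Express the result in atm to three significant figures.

183 atm

n(NH4NO2) = 7.17 / 64.04 = 0.1120 mol
n(gas produced) = (3/1) × 0.1120 = 0.3360 mol
P = nRT/V = 0.3360 × 0.08206 × 822.15 / 0.124 = 182.8 atm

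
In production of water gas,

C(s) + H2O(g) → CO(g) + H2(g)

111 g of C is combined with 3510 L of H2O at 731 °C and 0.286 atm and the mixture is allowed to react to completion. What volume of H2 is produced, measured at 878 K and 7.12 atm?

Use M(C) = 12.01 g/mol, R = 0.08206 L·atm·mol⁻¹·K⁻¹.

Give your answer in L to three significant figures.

n(C) = 111 / 12.01 = 9.242 mol
n(H2O) = PV/RT = (0.286 × 3510) / (0.08206 × 1004.15) = 12.18 mol
For 9.242 mol C, stoichiometry requires (1/1) × 9.242 = 9.242 mol H2O; 12.18 mol is available, so C is limiting.
n(H2) = (1/1) × 9.242 = 9.242 mol
V(H2) = nRT/P = 9.242 × 0.08206 × 878 / 7.12 = 93.52 L

93.5 L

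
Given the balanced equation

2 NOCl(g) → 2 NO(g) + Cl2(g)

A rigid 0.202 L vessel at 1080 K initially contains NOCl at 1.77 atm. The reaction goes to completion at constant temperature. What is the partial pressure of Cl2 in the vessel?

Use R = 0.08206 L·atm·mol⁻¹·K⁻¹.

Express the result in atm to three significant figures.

0.885 atm

n(NOCl)₀ = PV/RT = (1.77 × 0.202) / (0.08206 × 1080) = 0.004034 mol
n(Cl2) = (1/2) × 0.004034 = 0.002017 mol
P(Cl2) = nRT/V = 0.002017 × 0.08206 × 1080 / 0.202 = 0.8849 atm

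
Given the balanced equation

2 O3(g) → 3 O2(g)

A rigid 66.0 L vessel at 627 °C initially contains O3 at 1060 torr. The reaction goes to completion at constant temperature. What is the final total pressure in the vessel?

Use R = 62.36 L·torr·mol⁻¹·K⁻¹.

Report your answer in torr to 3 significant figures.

1590 torr

At constant T and V, P ∝ n(gas): 2 mol gas → 3 mol gas.
P_final = (3/2) × 1060 = 1590 torr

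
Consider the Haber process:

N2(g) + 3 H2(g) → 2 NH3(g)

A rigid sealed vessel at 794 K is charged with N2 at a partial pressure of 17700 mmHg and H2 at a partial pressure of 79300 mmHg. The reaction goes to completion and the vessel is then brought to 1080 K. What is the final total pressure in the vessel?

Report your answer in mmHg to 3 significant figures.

At constant V, partial pressures at 794 K are proportional to moles, so apply stoichiometry directly to pressures.
P(H2) required for 17700 mmHg of N2 = (3/1) × 17700 = 53100 mmHg; available 79300 mmHg, so N2 is limiting.
P(H2) remaining = 79300 − (3/1) × 17700 = 26200 mmHg
P(gaseous products) = (2)/1 × 17700 = 35400 mmHg
P_total at 794 K = 26200 + 35400 = 61600 mmHg
Scaling to 1080 K: P = 61600 × 1080/794 = 83790 mmHg

83800 mmHg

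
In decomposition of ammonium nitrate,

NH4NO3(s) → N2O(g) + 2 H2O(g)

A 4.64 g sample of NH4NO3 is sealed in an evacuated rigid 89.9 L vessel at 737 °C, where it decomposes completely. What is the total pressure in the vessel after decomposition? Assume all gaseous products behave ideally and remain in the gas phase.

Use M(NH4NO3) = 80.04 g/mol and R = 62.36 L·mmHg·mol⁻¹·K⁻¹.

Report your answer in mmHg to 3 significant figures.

n(NH4NO3) = 4.64 / 80.04 = 0.05797 mol
n(gas produced) = (3/1) × 0.05797 = 0.1739 mol
P = nRT/V = 0.1739 × 62.36 × 1010.15 / 89.9 = 121.9 mmHg

122 mmHg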